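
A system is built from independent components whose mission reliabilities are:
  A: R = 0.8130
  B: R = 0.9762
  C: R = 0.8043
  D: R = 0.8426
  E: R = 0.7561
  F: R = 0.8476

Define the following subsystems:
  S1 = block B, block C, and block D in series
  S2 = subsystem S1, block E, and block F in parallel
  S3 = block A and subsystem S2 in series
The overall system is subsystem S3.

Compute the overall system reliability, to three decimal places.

Series (B, C, and D): 0.97620 × 0.80430 × 0.84260 = 0.66157
Parallel ([0.66157], E, and F): 1 − (1 − 0.66157)(1 − 0.75610)(1 − 0.84760) = 0.98742
Series (A and [0.98742]): 0.81300 × 0.98742 = 0.803

0.803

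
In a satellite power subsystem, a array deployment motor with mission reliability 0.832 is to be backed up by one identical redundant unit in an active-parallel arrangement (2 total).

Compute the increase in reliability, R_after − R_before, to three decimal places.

0.140

R_before = 0.832
R_after = 1 − (1 − 0.832)^2 = 0.972
ΔR = 0.972 − 0.832 = 0.140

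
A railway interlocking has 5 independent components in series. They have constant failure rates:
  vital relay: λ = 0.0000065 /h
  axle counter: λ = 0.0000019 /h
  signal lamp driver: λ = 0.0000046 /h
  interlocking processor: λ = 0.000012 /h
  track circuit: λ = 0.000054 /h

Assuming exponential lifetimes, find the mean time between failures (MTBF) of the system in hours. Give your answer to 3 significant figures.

Series of exponential components: λ_sys = Σ λ_i
λ_sys = 0.0000065 + 0.0000019 + 0.0000046 + 0.000012 + 0.000054 = 7.9000e-05 /h
MTBF = 1 / λ_sys = 12700 h

12700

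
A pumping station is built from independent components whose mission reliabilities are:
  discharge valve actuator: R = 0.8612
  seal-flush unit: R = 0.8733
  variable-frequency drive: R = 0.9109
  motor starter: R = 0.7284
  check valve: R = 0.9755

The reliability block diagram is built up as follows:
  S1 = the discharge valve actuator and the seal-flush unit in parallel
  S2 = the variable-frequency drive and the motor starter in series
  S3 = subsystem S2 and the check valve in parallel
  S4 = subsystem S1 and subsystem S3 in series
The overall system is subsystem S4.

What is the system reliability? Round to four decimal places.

Parallel (discharge valve actuator and seal-flush unit): 1 − (1 − 0.861200)(1 − 0.873300) = 0.982414
Series (variable-frequency drive and motor starter): 0.910900 × 0.728400 = 0.663500
Parallel ([0.663500] and check valve): 1 − (1 − 0.663500)(1 − 0.975500) = 0.991756
Series ([0.982414] and [0.991756]): 0.982414 × 0.991756 = 0.9743

0.9743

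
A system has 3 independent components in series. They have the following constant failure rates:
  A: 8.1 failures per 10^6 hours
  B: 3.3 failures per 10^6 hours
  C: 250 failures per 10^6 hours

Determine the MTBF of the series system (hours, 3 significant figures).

3830

Series of exponential components: λ_sys = Σ λ_i
λ_sys = 0.0000081 + 0.0000033 + 0.00025 = 2.6140e-04 /h
MTBF = 1 / λ_sys = 3830 h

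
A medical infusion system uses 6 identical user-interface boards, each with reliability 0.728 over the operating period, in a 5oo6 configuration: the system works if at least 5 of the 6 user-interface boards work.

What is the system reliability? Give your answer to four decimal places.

R = Σ_{i=5}^{6} C(6,i) p^i (1−p)^{6−i} with p = 0.728
C(6,5)·0.728^5·0.272^1 = 0.333716
C(6,6)·0.728^6·0.272^0 = 0.148864
Sum = 0.4826

0.4826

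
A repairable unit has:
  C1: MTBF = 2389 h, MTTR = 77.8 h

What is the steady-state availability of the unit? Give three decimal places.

0.968

A(C1) = MTBF/(MTBF+MTTR) = 2389/(2389+77.8) = 0.968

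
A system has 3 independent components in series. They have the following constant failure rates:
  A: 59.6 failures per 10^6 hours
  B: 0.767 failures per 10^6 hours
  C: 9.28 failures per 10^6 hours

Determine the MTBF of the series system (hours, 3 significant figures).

14400

Series of exponential components: λ_sys = Σ λ_i
λ_sys = 0.0000596 + 0.000000767 + 0.00000928 = 6.9647e-05 /h
MTBF = 1 / λ_sys = 14400 h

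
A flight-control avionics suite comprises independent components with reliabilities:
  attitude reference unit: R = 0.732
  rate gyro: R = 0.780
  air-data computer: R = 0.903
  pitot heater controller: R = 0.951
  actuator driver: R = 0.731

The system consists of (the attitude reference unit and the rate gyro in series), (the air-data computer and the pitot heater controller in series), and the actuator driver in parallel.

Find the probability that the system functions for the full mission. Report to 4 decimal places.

0.9837

Series (attitude reference unit and rate gyro): 0.732000 × 0.780000 = 0.570960
Series (air-data computer and pitot heater controller): 0.903000 × 0.951000 = 0.858753
Parallel ([0.570960], [0.858753], and actuator driver): 1 − (1 − 0.570960)(1 − 0.858753)(1 − 0.731000) = 0.9837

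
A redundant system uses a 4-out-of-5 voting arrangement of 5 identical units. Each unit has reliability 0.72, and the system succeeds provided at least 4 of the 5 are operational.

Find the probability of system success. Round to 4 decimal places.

0.5697

R = Σ_{i=4}^{5} C(5,i) p^i (1−p)^{5−i} with p = 0.72
C(5,4)·0.72^4·0.28^1 = 0.376234
C(5,5)·0.72^5·0.28^0 = 0.193492
Sum = 0.5697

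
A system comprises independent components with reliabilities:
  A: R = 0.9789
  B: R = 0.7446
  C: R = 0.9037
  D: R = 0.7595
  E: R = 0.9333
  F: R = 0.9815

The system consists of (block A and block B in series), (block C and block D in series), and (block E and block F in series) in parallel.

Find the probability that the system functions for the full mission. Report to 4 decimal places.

Series (A and B): 0.978900 × 0.744600 = 0.728889
Series (C and D): 0.903700 × 0.759500 = 0.686360
Series (E and F): 0.933300 × 0.981500 = 0.916034
Parallel ([0.728889], [0.686360], and [0.916034]): 1 − (1 − 0.728889)(1 − 0.686360)(1 − 0.916034) = 0.9929

0.9929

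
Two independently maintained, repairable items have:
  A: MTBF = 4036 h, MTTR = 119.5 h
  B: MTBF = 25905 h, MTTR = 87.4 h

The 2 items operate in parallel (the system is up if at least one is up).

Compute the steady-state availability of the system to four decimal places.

0.9999

A(A) = MTBF/(MTBF+MTTR) = 4036/(4036+119.5) = 0.971243
A(B) = MTBF/(MTBF+MTTR) = 25905/(25905+87.4) = 0.996637
Parallel availability: 1 − (1 − 0.971243)(1 − 0.996637) = 0.9999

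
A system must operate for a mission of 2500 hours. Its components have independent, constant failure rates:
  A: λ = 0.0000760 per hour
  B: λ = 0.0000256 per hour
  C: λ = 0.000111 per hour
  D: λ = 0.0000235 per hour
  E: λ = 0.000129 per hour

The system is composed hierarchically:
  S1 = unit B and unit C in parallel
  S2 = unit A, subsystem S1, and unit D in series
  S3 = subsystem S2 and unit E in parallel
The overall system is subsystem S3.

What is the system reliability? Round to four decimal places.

R(A) = exp(−0.0000760 × 2500) = 0.826959
R(B) = exp(−0.0000256 × 2500) = 0.938005
R(C) = exp(−0.000111 × 2500) = 0.757676
R(D) = exp(−0.0000235 × 2500) = 0.942942
R(E) = exp(−0.000129 × 2500) = 0.724336
Parallel (B and C): 1 − (1 − 0.938005)(1 − 0.757676) = 0.984977
Series (A, [0.984977], and D): 0.826959 × 0.984977 × 0.942942 = 0.768060
Parallel ([0.768060] and E): 1 − (1 − 0.768060)(1 − 0.724336) = 0.9361

0.9361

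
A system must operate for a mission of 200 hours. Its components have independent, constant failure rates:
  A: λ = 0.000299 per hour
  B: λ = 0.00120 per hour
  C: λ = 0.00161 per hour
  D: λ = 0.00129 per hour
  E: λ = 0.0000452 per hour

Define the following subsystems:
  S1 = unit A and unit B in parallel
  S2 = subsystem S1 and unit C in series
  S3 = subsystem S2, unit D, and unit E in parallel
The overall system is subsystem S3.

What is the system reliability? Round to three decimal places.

0.999

R(A) = exp(−0.000299 × 200) = 0.94195
R(B) = exp(−0.00120 × 200) = 0.78663
R(C) = exp(−0.00161 × 200) = 0.72470
R(D) = exp(−0.00129 × 200) = 0.77260
R(E) = exp(−0.0000452 × 200) = 0.99100
Parallel (A and B): 1 − (1 − 0.94195)(1 − 0.78663) = 0.98761
Series ([0.98761] and C): 0.98761 × 0.72470 = 0.71572
Parallel ([0.71572], D, and E): 1 − (1 − 0.71572)(1 − 0.77260)(1 − 0.99100) = 0.999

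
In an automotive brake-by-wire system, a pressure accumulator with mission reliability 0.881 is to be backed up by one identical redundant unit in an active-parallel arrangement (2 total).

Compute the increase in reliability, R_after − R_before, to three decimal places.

R_before = 0.881
R_after = 1 − (1 − 0.881)^2 = 0.986
ΔR = 0.986 − 0.881 = 0.105

0.105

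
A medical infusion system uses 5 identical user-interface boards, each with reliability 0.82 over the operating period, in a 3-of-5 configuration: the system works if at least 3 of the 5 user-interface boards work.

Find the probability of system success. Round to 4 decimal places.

0.9563

R = Σ_{i=3}^{5} C(5,i) p^i (1−p)^{5−i} with p = 0.82
C(5,3)·0.82^3·0.18^2 = 0.178643
C(5,4)·0.82^4·0.18^1 = 0.406910
C(5,5)·0.82^5·0.18^0 = 0.370740
Sum = 0.9563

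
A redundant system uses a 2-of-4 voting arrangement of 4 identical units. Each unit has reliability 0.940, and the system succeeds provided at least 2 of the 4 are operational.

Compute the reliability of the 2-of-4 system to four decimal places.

0.9992

R = Σ_{i=2}^{4} C(4,i) p^i (1−p)^{4−i} with p = 0.940
C(4,2)·0.940^2·0.060^2 = 0.019086
C(4,3)·0.940^3·0.060^1 = 0.199340
C(4,4)·0.940^4·0.060^0 = 0.780749
Sum = 0.9992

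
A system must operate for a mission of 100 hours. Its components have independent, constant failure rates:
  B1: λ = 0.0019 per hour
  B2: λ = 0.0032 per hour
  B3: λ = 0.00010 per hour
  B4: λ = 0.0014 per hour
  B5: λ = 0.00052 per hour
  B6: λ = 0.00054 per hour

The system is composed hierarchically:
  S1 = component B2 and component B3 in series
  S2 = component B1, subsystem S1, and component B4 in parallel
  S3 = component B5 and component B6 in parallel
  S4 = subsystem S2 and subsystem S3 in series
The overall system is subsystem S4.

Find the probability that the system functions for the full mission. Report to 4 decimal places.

0.9910

R(B1) = exp(−0.0019 × 100) = 0.826959
R(B2) = exp(−0.0032 × 100) = 0.726149
R(B3) = exp(−0.00010 × 100) = 0.990050
R(B4) = exp(−0.0014 × 100) = 0.869358
R(B5) = exp(−0.00052 × 100) = 0.949329
R(B6) = exp(−0.00054 × 100) = 0.947432
Series (B2 and B3): 0.726149 × 0.990050 = 0.718924
Parallel (B1, [0.718924], and B4): 1 − (1 − 0.826959)(1 − 0.718924)(1 − 0.869358) = 0.993646
Parallel (B5 and B6): 1 − (1 − 0.949329)(1 − 0.947432) = 0.997336
Series ([0.993646] and [0.997336]): 0.993646 × 0.997336 = 0.9910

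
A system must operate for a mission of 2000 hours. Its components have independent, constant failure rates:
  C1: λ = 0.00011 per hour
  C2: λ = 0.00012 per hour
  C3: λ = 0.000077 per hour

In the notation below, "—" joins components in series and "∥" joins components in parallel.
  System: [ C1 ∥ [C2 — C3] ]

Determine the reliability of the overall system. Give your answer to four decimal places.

0.9357

R(C1) = exp(−0.00011 × 2000) = 0.802519
R(C2) = exp(−0.00012 × 2000) = 0.786628
R(C3) = exp(−0.000077 × 2000) = 0.857272
Series (C2 and C3): 0.786628 × 0.857272 = 0.674354
Parallel (C1 and [0.674354]): 1 − (1 − 0.802519)(1 − 0.674354) = 0.9357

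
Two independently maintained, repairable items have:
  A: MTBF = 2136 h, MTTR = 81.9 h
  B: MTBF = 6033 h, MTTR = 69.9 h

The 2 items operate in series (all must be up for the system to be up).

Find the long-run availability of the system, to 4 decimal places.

0.9520

A(A) = MTBF/(MTBF+MTTR) = 2136/(2136+81.9) = 0.963073
A(B) = MTBF/(MTBF+MTTR) = 6033/(6033+69.9) = 0.988546
Series availability: 0.963073 × 0.988546 = 0.9520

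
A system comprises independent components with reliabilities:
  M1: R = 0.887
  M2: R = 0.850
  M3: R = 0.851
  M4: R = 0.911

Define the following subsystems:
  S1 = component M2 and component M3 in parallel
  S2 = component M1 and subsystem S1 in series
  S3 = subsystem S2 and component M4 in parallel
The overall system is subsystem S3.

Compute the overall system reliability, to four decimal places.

0.9882

Parallel (M2 and M3): 1 − (1 − 0.850000)(1 − 0.851000) = 0.977650
Series (M1 and [0.977650]): 0.887000 × 0.977650 = 0.867176
Parallel ([0.867176] and M4): 1 − (1 − 0.867176)(1 − 0.911000) = 0.9882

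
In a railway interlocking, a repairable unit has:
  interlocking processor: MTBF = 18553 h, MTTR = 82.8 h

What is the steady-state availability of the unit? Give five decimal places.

0.99556

A(interlocking processor) = MTBF/(MTBF+MTTR) = 18553/(18553+82.8) = 0.99556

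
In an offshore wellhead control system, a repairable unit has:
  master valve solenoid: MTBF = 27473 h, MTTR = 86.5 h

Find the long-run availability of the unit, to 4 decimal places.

0.9969

A(master valve solenoid) = MTBF/(MTBF+MTTR) = 27473/(27473+86.5) = 0.9969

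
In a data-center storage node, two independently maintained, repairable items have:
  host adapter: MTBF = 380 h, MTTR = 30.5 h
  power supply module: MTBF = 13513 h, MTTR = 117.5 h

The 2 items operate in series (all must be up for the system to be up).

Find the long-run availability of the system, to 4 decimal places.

0.9177

A(host adapter) = MTBF/(MTBF+MTTR) = 380/(380+30.5) = 0.925700
A(power supply module) = MTBF/(MTBF+MTTR) = 13513/(13513+117.5) = 0.991380
Series availability: 0.925700 × 0.991380 = 0.9177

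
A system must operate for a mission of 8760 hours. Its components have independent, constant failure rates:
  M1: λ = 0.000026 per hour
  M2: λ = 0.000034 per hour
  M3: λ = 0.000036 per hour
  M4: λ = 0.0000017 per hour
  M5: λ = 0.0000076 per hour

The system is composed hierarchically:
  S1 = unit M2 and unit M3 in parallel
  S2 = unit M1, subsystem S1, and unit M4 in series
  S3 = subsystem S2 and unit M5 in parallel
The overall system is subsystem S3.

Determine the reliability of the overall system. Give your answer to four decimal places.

R(M1) = exp(−0.000026 × 8760) = 0.796315
R(M2) = exp(−0.000034 × 8760) = 0.742420
R(M3) = exp(−0.000036 × 8760) = 0.729526
R(M4) = exp(−0.0000017 × 8760) = 0.985218
R(M5) = exp(−0.0000076 × 8760) = 0.935592
Parallel (M2 and M3): 1 − (1 − 0.742420)(1 − 0.729526) = 0.930331
Series (M1, [0.930331], and M4): 0.796315 × 0.930331 × 0.985218 = 0.729885
Parallel ([0.729885] and M5): 1 − (1 − 0.729885)(1 − 0.935592) = 0.9826

0.9826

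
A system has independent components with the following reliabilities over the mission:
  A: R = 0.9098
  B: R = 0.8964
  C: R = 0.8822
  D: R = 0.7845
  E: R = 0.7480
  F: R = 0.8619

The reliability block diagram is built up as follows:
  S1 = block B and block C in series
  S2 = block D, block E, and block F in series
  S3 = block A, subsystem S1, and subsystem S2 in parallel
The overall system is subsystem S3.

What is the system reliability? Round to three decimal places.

Series (B and C): 0.89640 × 0.88220 = 0.79080
Series (D, E, and F): 0.78450 × 0.74800 × 0.86190 = 0.50577
Parallel (A, [0.79080], and [0.50577]): 1 − (1 − 0.90980)(1 − 0.79080)(1 − 0.50577) = 0.991

0.991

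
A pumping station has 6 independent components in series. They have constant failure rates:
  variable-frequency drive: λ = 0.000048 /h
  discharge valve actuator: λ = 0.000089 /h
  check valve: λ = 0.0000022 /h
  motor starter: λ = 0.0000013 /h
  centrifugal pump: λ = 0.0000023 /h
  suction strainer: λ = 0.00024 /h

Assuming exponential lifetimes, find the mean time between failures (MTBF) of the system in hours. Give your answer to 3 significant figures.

2610

Series of exponential components: λ_sys = Σ λ_i
λ_sys = 0.000048 + 0.000089 + 0.0000022 + 0.0000013 + 0.0000023 + 0.00024 = 3.8280e-04 /h
MTBF = 1 / λ_sys = 2610 h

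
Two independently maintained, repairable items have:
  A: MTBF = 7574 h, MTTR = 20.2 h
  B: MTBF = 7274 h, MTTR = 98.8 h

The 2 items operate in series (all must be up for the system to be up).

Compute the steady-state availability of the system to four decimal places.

A(A) = MTBF/(MTBF+MTTR) = 7574/(7574+20.2) = 0.997340
A(B) = MTBF/(MTBF+MTTR) = 7274/(7274+98.8) = 0.986599
Series availability: 0.997340 × 0.986599 = 0.9840

0.9840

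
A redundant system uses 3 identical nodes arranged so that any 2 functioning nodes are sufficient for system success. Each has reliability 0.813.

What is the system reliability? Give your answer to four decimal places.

0.9082

R = Σ_{i=2}^{3} C(3,i) p^i (1−p)^{3−i} with p = 0.813
C(3,2)·0.813^2·0.187^1 = 0.370804
C(3,3)·0.813^3·0.187^0 = 0.537368
Sum = 0.9082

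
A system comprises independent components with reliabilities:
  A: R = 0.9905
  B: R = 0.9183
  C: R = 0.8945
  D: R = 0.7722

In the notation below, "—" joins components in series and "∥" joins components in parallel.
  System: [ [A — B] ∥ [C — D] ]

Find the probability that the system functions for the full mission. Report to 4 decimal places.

0.9720

Series (A and B): 0.990500 × 0.918300 = 0.909576
Series (C and D): 0.894500 × 0.772200 = 0.690733
Parallel ([0.909576] and [0.690733]): 1 − (1 − 0.909576)(1 − 0.690733) = 0.9720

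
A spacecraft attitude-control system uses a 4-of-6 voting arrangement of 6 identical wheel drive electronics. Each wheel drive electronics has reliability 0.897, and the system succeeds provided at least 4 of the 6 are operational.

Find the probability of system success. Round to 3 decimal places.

R = Σ_{i=4}^{6} C(6,i) p^i (1−p)^{6−i} with p = 0.897
C(6,4)·0.897^4·0.103^2 = 0.10302
C(6,5)·0.897^5·0.103^1 = 0.35888
C(6,6)·0.897^6·0.103^0 = 0.52090
Sum = 0.983

0.983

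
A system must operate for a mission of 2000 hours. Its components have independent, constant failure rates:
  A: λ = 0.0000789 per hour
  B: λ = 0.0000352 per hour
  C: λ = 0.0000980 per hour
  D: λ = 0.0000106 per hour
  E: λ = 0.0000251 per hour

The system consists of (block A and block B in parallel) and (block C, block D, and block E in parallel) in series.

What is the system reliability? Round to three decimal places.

R(A) = exp(−0.0000789 × 2000) = 0.85402
R(B) = exp(−0.0000352 × 2000) = 0.93202
R(C) = exp(−0.0000980 × 2000) = 0.82201
R(D) = exp(−0.0000106 × 2000) = 0.97902
R(E) = exp(−0.0000251 × 2000) = 0.95104
Parallel (A and B): 1 − (1 − 0.85402)(1 − 0.93202) = 0.99008
Parallel (C, D, and E): 1 − (1 − 0.82201)(1 − 0.97902)(1 − 0.95104) = 0.99982
Series ([0.99008] and [0.99982]): 0.99008 × 0.99982 = 0.990

0.990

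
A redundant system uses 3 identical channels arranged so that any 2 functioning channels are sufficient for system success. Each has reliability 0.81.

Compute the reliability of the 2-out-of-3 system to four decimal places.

0.9054

R = Σ_{i=2}^{3} C(3,i) p^i (1−p)^{3−i} with p = 0.81
C(3,2)·0.81^2·0.19^1 = 0.373977
C(3,3)·0.81^3·0.19^0 = 0.531441
Sum = 0.9054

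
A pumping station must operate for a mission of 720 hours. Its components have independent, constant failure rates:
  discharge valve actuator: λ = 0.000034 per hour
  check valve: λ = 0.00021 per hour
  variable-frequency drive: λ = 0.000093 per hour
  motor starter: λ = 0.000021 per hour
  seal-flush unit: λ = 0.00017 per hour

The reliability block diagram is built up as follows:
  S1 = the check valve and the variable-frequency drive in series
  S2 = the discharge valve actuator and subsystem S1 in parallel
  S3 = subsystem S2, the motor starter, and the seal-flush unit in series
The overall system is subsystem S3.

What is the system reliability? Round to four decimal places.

R(discharge valve actuator) = exp(−0.000034 × 720) = 0.975817
R(check valve) = exp(−0.00021 × 720) = 0.859676
R(variable-frequency drive) = exp(−0.000093 × 720) = 0.935233
R(motor starter) = exp(−0.000021 × 720) = 0.984994
R(seal-flush unit) = exp(−0.00017 × 720) = 0.884794
Series (check valve and variable-frequency drive): 0.859676 × 0.935233 = 0.803997
Parallel (discharge valve actuator and [0.803997]): 1 − (1 − 0.975817)(1 − 0.803997) = 0.995260
Series ([0.995260], motor starter, and seal-flush unit): 0.995260 × 0.984994 × 0.884794 = 0.8674

0.8674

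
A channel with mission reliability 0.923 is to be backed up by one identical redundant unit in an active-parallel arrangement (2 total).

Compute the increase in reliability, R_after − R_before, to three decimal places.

0.071

R_before = 0.923
R_after = 1 − (1 − 0.923)^2 = 0.994
ΔR = 0.994 − 0.923 = 0.071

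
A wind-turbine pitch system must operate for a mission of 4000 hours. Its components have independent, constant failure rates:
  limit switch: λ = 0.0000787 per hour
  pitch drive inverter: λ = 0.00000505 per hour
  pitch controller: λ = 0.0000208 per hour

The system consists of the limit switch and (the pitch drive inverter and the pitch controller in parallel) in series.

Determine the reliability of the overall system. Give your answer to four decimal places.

R(limit switch) = exp(−0.0000787 × 4000) = 0.729935
R(pitch drive inverter) = exp(−0.00000505 × 4000) = 0.980003
R(pitch controller) = exp(−0.0000208 × 4000) = 0.920167
Parallel (pitch drive inverter and pitch controller): 1 − (1 − 0.980003)(1 − 0.920167) = 0.998404
Series (limit switch and [0.998404]): 0.729935 × 0.998404 = 0.7288

0.7288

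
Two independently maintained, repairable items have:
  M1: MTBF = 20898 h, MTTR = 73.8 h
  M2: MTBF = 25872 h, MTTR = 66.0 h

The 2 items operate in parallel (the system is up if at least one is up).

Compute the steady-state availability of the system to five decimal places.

0.99999

A(M1) = MTBF/(MTBF+MTTR) = 20898/(20898+73.8) = 0.996481
A(M2) = MTBF/(MTBF+MTTR) = 25872/(25872+66.0) = 0.997455
Parallel availability: 1 − (1 − 0.996481)(1 − 0.997455) = 0.99999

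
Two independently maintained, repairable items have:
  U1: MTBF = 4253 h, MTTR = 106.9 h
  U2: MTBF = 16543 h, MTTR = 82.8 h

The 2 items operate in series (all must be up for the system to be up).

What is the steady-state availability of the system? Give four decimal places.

0.9706

A(U1) = MTBF/(MTBF+MTTR) = 4253/(4253+106.9) = 0.975481
A(U2) = MTBF/(MTBF+MTTR) = 16543/(16543+82.8) = 0.995020
Series availability: 0.975481 × 0.995020 = 0.9706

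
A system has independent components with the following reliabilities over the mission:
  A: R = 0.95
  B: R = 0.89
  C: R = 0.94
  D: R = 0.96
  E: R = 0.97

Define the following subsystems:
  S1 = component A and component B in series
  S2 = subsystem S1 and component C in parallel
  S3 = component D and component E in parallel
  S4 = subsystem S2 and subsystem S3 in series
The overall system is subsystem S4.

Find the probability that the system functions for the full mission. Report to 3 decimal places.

Series (A and B): 0.95000 × 0.89000 = 0.84550
Parallel ([0.84550] and C): 1 − (1 − 0.84550)(1 − 0.94000) = 0.99073
Parallel (D and E): 1 − (1 − 0.96000)(1 − 0.97000) = 0.99880
Series ([0.99073] and [0.99880]): 0.99073 × 0.99880 = 0.990

0.990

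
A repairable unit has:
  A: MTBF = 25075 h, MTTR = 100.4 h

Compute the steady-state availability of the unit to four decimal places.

0.9960

A(A) = MTBF/(MTBF+MTTR) = 25075/(25075+100.4) = 0.9960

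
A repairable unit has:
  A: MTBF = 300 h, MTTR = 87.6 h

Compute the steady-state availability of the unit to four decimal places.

A(A) = MTBF/(MTBF+MTTR) = 300/(300+87.6) = 0.7740

0.7740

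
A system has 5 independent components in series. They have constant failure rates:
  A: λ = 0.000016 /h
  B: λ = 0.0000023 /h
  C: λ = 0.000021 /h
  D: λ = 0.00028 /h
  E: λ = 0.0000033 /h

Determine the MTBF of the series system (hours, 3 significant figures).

3100

Series of exponential components: λ_sys = Σ λ_i
λ_sys = 0.000016 + 0.0000023 + 0.000021 + 0.00028 + 0.0000033 = 3.2260e-04 /h
MTBF = 1 / λ_sys = 3100 h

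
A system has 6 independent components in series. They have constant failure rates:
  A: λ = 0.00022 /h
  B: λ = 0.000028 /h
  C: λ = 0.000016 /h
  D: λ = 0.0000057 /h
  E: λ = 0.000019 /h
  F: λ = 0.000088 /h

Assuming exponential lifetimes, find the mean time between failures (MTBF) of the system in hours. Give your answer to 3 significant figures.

Series of exponential components: λ_sys = Σ λ_i
λ_sys = 0.00022 + 0.000028 + 0.000016 + 0.0000057 + 0.000019 + 0.000088 = 3.7670e-04 /h
MTBF = 1 / λ_sys = 2650 h

2650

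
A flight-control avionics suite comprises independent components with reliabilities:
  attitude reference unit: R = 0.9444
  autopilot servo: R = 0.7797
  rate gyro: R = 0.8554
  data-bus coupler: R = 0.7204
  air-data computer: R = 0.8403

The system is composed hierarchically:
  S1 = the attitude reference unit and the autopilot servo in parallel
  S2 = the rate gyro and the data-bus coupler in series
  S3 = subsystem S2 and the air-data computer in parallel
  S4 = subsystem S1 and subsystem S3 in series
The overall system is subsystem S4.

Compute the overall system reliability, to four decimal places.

0.9272

Parallel (attitude reference unit and autopilot servo): 1 − (1 − 0.944400)(1 − 0.779700) = 0.987751
Series (rate gyro and data-bus coupler): 0.855400 × 0.720400 = 0.616230
Parallel ([0.616230] and air-data computer): 1 − (1 − 0.616230)(1 − 0.840300) = 0.938712
Series ([0.987751] and [0.938712]): 0.987751 × 0.938712 = 0.9272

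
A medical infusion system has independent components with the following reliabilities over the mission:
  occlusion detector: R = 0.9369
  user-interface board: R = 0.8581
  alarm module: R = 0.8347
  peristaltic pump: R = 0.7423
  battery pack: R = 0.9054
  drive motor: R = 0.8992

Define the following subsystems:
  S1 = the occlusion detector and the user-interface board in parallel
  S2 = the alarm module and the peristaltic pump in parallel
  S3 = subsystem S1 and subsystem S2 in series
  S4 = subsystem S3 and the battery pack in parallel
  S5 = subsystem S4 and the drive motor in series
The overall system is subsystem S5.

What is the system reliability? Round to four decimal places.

0.8948

Parallel (occlusion detector and user-interface board): 1 − (1 − 0.936900)(1 − 0.858100) = 0.991046
Parallel (alarm module and peristaltic pump): 1 − (1 − 0.834700)(1 − 0.742300) = 0.957402
Series ([0.991046] and [0.957402]): 0.991046 × 0.957402 = 0.948829
Parallel ([0.948829] and battery pack): 1 − (1 − 0.948829)(1 − 0.905400) = 0.995159
Series ([0.995159] and drive motor): 0.995159 × 0.899200 = 0.8948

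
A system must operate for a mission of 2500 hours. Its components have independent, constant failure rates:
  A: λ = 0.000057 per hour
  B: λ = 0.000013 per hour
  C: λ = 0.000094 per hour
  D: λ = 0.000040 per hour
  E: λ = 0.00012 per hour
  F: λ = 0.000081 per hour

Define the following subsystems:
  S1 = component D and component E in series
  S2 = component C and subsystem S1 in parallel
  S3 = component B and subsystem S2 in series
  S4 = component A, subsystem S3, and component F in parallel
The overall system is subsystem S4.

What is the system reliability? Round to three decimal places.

R(A) = exp(−0.000057 × 2500) = 0.86719
R(B) = exp(−0.000013 × 2500) = 0.96802
R(C) = exp(−0.000094 × 2500) = 0.79057
R(D) = exp(−0.000040 × 2500) = 0.90484
R(E) = exp(−0.00012 × 2500) = 0.74082
R(F) = exp(−0.000081 × 2500) = 0.81669
Series (D and E): 0.90484 × 0.74082 = 0.67032
Parallel (C and [0.67032]): 1 − (1 − 0.79057)(1 − 0.67032) = 0.93096
Series (B and [0.93096]): 0.96802 × 0.93096 = 0.90119
Parallel (A, [0.90119], and F): 1 − (1 − 0.86719)(1 − 0.90119)(1 − 0.81669) = 0.998

0.998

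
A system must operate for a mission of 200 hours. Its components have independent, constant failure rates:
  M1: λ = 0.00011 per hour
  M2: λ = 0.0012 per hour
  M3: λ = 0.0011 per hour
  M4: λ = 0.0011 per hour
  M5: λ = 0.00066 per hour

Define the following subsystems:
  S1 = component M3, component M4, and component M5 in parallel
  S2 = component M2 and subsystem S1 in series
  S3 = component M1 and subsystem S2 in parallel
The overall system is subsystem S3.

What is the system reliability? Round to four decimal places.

0.9953

R(M1) = exp(−0.00011 × 200) = 0.978240
R(M2) = exp(−0.0012 × 200) = 0.786628
R(M3) = exp(−0.0011 × 200) = 0.802519
R(M4) = exp(−0.0011 × 200) = 0.802519
R(M5) = exp(−0.00066 × 200) = 0.876341
Parallel (M3, M4, and M5): 1 − (1 − 0.802519)(1 − 0.802519)(1 − 0.876341) = 0.995177
Series (M2 and [0.995177]): 0.786628 × 0.995177 = 0.782834
Parallel (M1 and [0.782834]): 1 − (1 − 0.978240)(1 − 0.782834) = 0.9953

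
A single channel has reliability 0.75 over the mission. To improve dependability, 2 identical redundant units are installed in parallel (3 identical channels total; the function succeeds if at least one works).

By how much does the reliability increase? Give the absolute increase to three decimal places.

0.234

R_before = 0.75
R_after = 1 − (1 − 0.75)^3 = 0.984
ΔR = 0.984 − 0.75 = 0.234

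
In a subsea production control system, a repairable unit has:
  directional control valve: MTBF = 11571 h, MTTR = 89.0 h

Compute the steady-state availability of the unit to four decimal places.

A(directional control valve) = MTBF/(MTBF+MTTR) = 11571/(11571+89.0) = 0.9924

0.9924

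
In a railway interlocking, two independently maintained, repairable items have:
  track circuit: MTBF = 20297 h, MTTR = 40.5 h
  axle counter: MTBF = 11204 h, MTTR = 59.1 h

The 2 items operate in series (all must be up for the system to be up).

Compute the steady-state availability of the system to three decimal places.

0.993

A(track circuit) = MTBF/(MTBF+MTTR) = 20297/(20297+40.5) = 0.998009
A(axle counter) = MTBF/(MTBF+MTTR) = 11204/(11204+59.1) = 0.994753
Series availability: 0.998009 × 0.994753 = 0.993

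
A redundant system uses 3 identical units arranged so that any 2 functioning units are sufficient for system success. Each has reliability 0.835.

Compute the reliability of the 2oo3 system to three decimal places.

R = Σ_{i=2}^{3} C(3,i) p^i (1−p)^{3−i} with p = 0.835
C(3,2)·0.835^2·0.165^1 = 0.34513
C(3,3)·0.835^3·0.165^0 = 0.58218
Sum = 0.927

0.927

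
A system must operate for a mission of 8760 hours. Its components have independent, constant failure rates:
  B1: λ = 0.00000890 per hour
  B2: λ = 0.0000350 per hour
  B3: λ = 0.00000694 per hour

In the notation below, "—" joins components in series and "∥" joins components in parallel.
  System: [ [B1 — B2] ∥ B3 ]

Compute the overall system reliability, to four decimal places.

R(B1) = exp(−0.00000890 × 8760) = 0.924998
R(B2) = exp(−0.0000350 × 8760) = 0.735945
R(B3) = exp(−0.00000694 × 8760) = 0.941017
Series (B1 and B2): 0.924998 × 0.735945 = 0.680748
Parallel ([0.680748] and B3): 1 − (1 − 0.680748)(1 − 0.941017) = 0.9812

0.9812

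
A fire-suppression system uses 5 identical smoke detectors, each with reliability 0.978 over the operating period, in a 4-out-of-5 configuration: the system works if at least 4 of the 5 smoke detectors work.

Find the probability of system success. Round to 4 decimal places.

R = Σ_{i=4}^{5} C(5,i) p^i (1−p)^{5−i} with p = 0.978
C(5,4)·0.978^4·0.022^1 = 0.100635
C(5,5)·0.978^5·0.022^0 = 0.894735
Sum = 0.9954

0.9954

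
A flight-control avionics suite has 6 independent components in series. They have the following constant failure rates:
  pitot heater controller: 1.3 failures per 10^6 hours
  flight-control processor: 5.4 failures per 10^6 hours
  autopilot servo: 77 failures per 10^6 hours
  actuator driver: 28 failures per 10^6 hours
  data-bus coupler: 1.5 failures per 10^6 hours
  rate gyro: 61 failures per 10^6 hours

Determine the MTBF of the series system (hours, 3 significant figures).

Series of exponential components: λ_sys = Σ λ_i
λ_sys = 0.0000013 + 0.0000054 + 0.000077 + 0.000028 + 0.0000015 + 0.000061 = 1.7420e-04 /h
MTBF = 1 / λ_sys = 5740 h

5740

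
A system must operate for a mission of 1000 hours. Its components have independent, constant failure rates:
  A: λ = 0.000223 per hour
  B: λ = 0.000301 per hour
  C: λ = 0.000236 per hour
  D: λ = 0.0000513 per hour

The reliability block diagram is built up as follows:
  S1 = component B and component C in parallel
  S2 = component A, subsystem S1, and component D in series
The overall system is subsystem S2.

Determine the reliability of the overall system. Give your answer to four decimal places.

0.7186

R(A) = exp(−0.000223 × 1000) = 0.800115
R(B) = exp(−0.000301 × 1000) = 0.740078
R(C) = exp(−0.000236 × 1000) = 0.789781
R(D) = exp(−0.0000513 × 1000) = 0.949994
Parallel (B and C): 1 − (1 − 0.740078)(1 − 0.789781) = 0.945359
Series (A, [0.945359], and D): 0.800115 × 0.945359 × 0.949994 = 0.7186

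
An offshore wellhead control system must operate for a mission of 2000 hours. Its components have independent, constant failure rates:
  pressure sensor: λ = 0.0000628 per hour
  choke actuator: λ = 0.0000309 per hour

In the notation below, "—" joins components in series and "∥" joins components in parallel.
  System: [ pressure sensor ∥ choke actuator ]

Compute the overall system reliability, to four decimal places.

R(pressure sensor) = exp(−0.0000628 × 2000) = 0.881968
R(choke actuator) = exp(−0.0000309 × 2000) = 0.940071
Parallel (pressure sensor and choke actuator): 1 − (1 − 0.881968)(1 − 0.940071) = 0.9929

0.9929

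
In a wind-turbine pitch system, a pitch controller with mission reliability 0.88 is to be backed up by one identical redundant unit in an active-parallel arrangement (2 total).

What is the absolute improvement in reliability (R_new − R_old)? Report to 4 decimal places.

R_before = 0.88
R_after = 1 − (1 − 0.88)^2 = 0.9856
ΔR = 0.9856 − 0.88 = 0.1056

0.1056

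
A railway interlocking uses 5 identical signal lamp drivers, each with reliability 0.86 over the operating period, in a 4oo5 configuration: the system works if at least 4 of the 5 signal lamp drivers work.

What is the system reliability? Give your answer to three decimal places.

0.853

R = Σ_{i=4}^{5} C(5,i) p^i (1−p)^{5−i} with p = 0.86
C(5,4)·0.86^4·0.14^1 = 0.38291
C(5,5)·0.86^5·0.14^0 = 0.47043
Sum = 0.853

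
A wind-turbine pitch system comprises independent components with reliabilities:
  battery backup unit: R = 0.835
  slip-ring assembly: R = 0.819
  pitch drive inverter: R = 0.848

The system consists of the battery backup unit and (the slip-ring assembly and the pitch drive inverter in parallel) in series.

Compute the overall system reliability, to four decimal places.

Parallel (slip-ring assembly and pitch drive inverter): 1 − (1 − 0.819000)(1 − 0.848000) = 0.972488
Series (battery backup unit and [0.972488]): 0.835000 × 0.972488 = 0.8120

0.8120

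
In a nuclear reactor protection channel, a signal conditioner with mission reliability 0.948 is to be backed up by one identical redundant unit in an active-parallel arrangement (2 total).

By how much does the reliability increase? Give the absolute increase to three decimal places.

0.049

R_before = 0.948
R_after = 1 − (1 − 0.948)^2 = 0.997
ΔR = 0.997 − 0.948 = 0.049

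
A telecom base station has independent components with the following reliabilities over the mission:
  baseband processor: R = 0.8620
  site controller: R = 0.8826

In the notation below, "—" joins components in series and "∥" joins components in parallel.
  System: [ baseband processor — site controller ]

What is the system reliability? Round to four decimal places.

Series (baseband processor and site controller): 0.862000 × 0.882600 = 0.7608

0.7608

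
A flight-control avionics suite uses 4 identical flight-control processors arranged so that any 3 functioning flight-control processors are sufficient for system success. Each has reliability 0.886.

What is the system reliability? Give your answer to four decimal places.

R = Σ_{i=3}^{4} C(4,i) p^i (1−p)^{4−i} with p = 0.886
C(4,3)·0.886^3·0.114^1 = 0.317151
C(4,4)·0.886^4·0.114^0 = 0.616219
Sum = 0.9334

0.9334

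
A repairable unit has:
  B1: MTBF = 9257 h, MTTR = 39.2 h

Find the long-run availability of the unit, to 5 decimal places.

A(B1) = MTBF/(MTBF+MTTR) = 9257/(9257+39.2) = 0.99578

0.99578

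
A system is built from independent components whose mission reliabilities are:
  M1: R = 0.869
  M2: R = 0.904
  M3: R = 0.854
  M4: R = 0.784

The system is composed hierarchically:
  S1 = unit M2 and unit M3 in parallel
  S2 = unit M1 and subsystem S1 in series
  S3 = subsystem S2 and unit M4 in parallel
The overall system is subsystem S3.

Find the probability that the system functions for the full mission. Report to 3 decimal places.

0.969

Parallel (M2 and M3): 1 − (1 − 0.90400)(1 − 0.85400) = 0.98598
Series (M1 and [0.98598]): 0.86900 × 0.98598 = 0.85682
Parallel ([0.85682] and M4): 1 − (1 − 0.85682)(1 − 0.78400) = 0.969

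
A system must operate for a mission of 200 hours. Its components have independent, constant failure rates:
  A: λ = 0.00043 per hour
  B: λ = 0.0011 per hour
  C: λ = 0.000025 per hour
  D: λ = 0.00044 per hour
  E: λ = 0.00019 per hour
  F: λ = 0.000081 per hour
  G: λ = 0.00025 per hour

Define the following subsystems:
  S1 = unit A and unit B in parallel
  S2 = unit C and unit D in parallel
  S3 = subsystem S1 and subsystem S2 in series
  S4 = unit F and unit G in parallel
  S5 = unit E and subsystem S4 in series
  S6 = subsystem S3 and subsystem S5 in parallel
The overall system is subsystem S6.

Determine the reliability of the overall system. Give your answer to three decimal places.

0.999

R(A) = exp(−0.00043 × 200) = 0.91759
R(B) = exp(−0.0011 × 200) = 0.80252
R(C) = exp(−0.000025 × 200) = 0.99501
R(D) = exp(−0.00044 × 200) = 0.91576
R(E) = exp(−0.00019 × 200) = 0.96271
R(F) = exp(−0.000081 × 200) = 0.98393
R(G) = exp(−0.00025 × 200) = 0.95123
Parallel (A and B): 1 − (1 − 0.91759)(1 − 0.80252) = 0.98373
Parallel (C and D): 1 − (1 − 0.99501)(1 − 0.91576) = 0.99958
Series ([0.98373] and [0.99958]): 0.98373 × 0.99958 = 0.98332
Parallel (F and G): 1 − (1 − 0.98393)(1 − 0.95123) = 0.99922
Series (E and [0.99922]): 0.96271 × 0.99922 = 0.96196
Parallel ([0.98332] and [0.96196]): 1 − (1 − 0.98332)(1 − 0.96196) = 0.999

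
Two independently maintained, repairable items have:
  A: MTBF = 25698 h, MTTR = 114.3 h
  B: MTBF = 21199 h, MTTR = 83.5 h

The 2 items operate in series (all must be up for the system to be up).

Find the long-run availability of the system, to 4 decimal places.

0.9917

A(A) = MTBF/(MTBF+MTTR) = 25698/(25698+114.3) = 0.995572
A(B) = MTBF/(MTBF+MTTR) = 21199/(21199+83.5) = 0.996077
Series availability: 0.995572 × 0.996077 = 0.9917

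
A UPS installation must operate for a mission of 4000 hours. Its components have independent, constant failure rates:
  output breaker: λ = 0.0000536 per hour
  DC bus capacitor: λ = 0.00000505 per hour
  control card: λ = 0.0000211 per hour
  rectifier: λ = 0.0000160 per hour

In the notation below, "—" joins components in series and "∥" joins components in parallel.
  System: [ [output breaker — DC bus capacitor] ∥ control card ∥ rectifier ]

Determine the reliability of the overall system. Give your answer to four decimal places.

R(output breaker) = exp(−0.0000536 × 4000) = 0.807026
R(DC bus capacitor) = exp(−0.00000505 × 4000) = 0.980003
R(control card) = exp(−0.0000211 × 4000) = 0.919064
R(rectifier) = exp(−0.0000160 × 4000) = 0.938005
Series (output breaker and DC bus capacitor): 0.807026 × 0.980003 = 0.790888
Parallel ([0.790888], control card, and rectifier): 1 − (1 − 0.790888)(1 − 0.919064)(1 − 0.938005) = 0.9990

0.9990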